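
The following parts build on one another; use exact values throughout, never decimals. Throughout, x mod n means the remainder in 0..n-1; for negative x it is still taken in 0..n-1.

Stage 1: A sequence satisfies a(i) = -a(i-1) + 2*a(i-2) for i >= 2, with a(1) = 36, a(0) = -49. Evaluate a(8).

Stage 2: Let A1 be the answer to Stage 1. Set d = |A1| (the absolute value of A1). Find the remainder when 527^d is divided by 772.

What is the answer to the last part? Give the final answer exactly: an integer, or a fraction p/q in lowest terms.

597

Stage 1: a(2) = -1*(36) + 2*(-49) = -134; iterating: a(2)=-134, a(3)=206, a(4)=-474, a(5)=886, a(6)=-1834, a(7)=3606, a(8)=-7274; answer -7274
Stage 2: A1 = -7274; d = 7274; squarings mod 772: 527^1=527, 527^2=581, 527^4=197, 527^8=209, 527^16=449, 527^32=109, 527^64=301, 527^128=277, 527^256=301, 527^512=277, 527^1024=301, 527^2048=277, 527^4096=301; 527^7274 = 527^2 * 527^8 * 527^32 * 527^64 * 527^1024 * 527^2048 * 527^4096 = 597 (mod 772); answer 597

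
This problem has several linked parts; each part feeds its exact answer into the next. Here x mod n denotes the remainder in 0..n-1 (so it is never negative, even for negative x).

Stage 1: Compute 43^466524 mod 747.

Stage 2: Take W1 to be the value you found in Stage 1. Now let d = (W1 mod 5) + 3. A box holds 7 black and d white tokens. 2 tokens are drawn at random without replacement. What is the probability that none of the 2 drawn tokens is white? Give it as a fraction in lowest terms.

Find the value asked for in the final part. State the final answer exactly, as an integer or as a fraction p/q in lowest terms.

21/55

Stage 1: squarings mod 747: 43^1=43, 43^2=355, 43^4=529, 43^8=463, 43^16=727, 43^32=400, 43^64=142, 43^128=742, 43^256=25, 43^512=625, 43^1024=691, 43^2048=148, 43^4096=241, 43^8192=562, 43^16384=610, 43^32768=94, 43^65536=619, 43^131072=697, 43^262144=259; 43^466524 = 43^4 * 43^8 * 43^16 * 43^64 * 43^512 * 43^1024 * 43^2048 * 43^4096 * 43^65536 * 43^131072 * 43^262144 = 496 (mod 747); answer 496
Stage 2: W1 = 496; d = 4; total draws C(11,2) = 55; favorable C(7,2) = 21; P = 21/55; answer 21/55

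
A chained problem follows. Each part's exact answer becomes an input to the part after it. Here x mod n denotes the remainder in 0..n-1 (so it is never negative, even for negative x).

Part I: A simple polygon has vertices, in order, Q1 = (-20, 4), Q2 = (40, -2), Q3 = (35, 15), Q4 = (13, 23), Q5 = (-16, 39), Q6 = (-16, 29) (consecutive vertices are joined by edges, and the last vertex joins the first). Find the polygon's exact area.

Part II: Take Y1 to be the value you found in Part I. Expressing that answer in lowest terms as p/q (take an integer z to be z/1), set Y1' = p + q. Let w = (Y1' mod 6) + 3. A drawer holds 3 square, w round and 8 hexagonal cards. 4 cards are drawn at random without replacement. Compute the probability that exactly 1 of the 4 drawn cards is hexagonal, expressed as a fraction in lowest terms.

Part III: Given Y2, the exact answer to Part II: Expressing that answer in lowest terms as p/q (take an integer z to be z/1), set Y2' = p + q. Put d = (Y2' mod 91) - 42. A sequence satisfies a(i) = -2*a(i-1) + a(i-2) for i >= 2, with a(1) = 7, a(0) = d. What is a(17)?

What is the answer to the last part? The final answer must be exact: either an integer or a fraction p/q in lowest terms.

5602663

Part I: cross terms: (-20*-2 - 40*4)=-120, (40*15 - 35*-2)=670, (35*23 - 13*15)=610, (13*39 - -16*23)=875, (-16*29 - -16*39)=160, (-16*4 - -20*29)=516; twice the area = |2711| = 2711; area = 2711/2; answer 2711/2
Part II: Y1 = 2711/2; threaded value p + q = 2713; w = 4; total draws C(15,4) = 1365; favorable C(8,1)*C(7,3) = 280; P = 8/39; answer 8/39
Part III: Y2 = 8/39; threaded value p + q = 47; d = 5; a(2) = -2*(7) + 1*(5) = -9; iterating: a(2)=-9, a(3)=25, a(4)=-59, a(5)=143, a(6)=-345, a(7)=833, a(8)=-2011, a(9)=4855, a(10)=-11721, a(11)=28297, a(12)=-68315, a(13)=164927, a(14)=-398169, a(15)=961265, a(16)=-2320699, a(17)=5602663; answer 5602663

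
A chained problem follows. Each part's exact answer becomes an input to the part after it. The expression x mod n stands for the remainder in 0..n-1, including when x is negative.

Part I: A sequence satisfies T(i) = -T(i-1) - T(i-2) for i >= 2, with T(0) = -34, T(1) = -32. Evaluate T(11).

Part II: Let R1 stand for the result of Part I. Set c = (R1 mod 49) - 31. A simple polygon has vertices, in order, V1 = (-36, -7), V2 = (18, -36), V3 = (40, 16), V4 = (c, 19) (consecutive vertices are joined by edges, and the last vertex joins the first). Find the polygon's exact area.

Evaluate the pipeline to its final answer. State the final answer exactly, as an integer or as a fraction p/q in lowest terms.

Part I: T(2) = -1*(-32) - 1*(-34) = 66; iterating: T(2)=66, T(3)=-34, T(4)=-32, T(5)=66, T(6)=-34, T(7)=-32, T(8)=66, T(9)=-34, T(10)=-32, T(11)=66; answer 66
Part II: R1 = 66; c = -14; cross terms: (-36*-36 - 18*-7)=1422, (18*16 - 40*-36)=1728, (40*19 - -14*16)=984, (-14*-7 - -36*19)=782; twice the area = |4916| = 4916; area = 2458; answer 2458

2458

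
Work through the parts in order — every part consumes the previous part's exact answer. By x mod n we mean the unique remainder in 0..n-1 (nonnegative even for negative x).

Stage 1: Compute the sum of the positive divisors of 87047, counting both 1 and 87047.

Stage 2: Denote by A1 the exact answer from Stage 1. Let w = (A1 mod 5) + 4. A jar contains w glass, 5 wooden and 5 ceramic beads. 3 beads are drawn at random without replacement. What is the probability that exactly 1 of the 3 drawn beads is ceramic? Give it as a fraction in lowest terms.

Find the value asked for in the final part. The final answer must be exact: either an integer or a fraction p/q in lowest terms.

45/91

Stage 1: 87047 = 61 * 1427; sigma = (1 + 61) * (1 + 1427) = 62 * 1428 = 88536; answer 88536
Stage 2: A1 = 88536; w = 5; total draws C(15,3) = 455; favorable C(5,1)*C(10,2) = 225; P = 45/91; answer 45/91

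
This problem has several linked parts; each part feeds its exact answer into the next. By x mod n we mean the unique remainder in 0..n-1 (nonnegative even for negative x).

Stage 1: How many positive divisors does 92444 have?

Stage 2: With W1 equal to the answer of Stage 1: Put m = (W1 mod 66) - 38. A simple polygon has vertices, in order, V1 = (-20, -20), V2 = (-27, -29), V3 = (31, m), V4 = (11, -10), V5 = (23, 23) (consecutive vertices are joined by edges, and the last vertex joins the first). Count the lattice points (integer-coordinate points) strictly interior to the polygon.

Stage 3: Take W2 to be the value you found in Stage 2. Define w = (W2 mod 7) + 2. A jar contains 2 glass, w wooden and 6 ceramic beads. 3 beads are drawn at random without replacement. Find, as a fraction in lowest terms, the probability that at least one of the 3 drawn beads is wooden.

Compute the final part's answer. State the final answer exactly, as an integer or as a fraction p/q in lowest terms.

Stage 1: 92444 = 2^2 * 11^2 * 191; number of divisors = (2+1) * (2+1) * (1+1) = 18; answer 18
Stage 2: W1 = 18; m = -20; cross terms: (-20*-29 - -27*-20)=40, (-27*-20 - 31*-29)=1439, (31*-10 - 11*-20)=-90, (11*23 - 23*-10)=483, (23*-20 - -20*23)=0; twice the area = |1872| = 1872; area = 936; boundary points = 1 + 1 + 10 + 3 + 43 = 58; strictly interior points = area - boundary/2 + 1 = 908; answer 908
Stage 3: W2 = 908; w = 7; total draws C(15,3) = 455; complement C(8,3) = 56; favorable 455 - 56 = 399; P = 57/65; answer 57/65

57/65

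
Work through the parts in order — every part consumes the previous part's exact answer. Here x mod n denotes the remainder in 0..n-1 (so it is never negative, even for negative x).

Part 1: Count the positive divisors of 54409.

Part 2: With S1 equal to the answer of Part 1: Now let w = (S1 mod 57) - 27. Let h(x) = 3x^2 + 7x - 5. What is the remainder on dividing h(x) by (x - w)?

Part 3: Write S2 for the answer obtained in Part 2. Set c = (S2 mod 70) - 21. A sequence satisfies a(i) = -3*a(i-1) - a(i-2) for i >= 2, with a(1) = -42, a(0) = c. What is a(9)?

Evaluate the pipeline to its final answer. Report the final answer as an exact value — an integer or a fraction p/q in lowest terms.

-114450

Part 1: 54409 is prime, so its only divisors are 1 and 54409; count = 2; answer 2
Part 2: S1 = 2; w = -25; remainder = value at the root: 3*(-25)^2 + 7*(-25)^1 - 5 = (1875) + (-175) + (-5) = 1695; answer 1695
Part 3: S2 = 1695; c = -6; a(2) = -3*(-42) - 1*(-6) = 132; iterating: a(2)=132, a(3)=-354, a(4)=930, a(5)=-2436, a(6)=6378, a(7)=-16698, a(8)=43716, a(9)=-114450; answer -114450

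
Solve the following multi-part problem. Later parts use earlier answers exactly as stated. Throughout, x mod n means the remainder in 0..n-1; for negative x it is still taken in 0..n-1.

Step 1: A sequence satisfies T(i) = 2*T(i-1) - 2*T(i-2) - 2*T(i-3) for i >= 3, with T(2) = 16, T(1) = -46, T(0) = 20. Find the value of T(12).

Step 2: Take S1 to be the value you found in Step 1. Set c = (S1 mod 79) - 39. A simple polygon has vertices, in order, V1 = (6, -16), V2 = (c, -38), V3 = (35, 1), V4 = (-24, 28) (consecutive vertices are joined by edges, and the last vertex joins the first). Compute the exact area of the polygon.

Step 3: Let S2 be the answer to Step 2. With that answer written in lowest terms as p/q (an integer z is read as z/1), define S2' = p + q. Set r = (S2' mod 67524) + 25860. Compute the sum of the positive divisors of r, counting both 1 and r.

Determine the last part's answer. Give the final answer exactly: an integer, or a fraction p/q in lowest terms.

Step 1: T(3) = 2*(16) - 2*(-46) - 2*(20) = 84; iterating: T(3)=84, T(4)=228, T(5)=256, T(6)=-112, T(7)=-1192, T(8)=-2672, T(9)=-2736, T(10)=2256, T(11)=15328, T(12)=31616; answer 31616
Step 2: S1 = 31616; c = -23; cross terms: (6*-38 - -23*-16)=-596, (-23*1 - 35*-38)=1307, (35*28 - -24*1)=1004, (-24*-16 - 6*28)=216; twice the area = |1931| = 1931; area = 1931/2; answer 1931/2
Step 3: S2 = 1931/2; threaded value p + q = 1933; r = 27793; 27793 is prime, so its only divisors are 1 and 27793; sigma = 1 + 27793 = 27794; answer 27794

27794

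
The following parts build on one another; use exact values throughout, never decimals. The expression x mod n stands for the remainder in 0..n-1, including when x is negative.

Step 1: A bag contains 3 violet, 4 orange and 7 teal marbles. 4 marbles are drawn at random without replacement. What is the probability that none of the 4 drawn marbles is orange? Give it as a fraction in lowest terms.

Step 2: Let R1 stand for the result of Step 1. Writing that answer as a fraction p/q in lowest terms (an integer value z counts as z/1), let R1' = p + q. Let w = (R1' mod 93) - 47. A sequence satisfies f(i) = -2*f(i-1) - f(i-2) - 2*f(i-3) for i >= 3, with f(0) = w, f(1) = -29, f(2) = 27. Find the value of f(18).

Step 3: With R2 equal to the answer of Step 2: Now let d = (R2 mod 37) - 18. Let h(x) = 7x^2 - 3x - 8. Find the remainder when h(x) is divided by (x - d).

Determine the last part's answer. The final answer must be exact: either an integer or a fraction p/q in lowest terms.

1406

Step 1: total draws C(14,4) = 1001; favorable C(10,4) = 210; P = 30/143; answer 30/143
Step 2: R1 = 30/143; threaded value p + q = 173; w = 33; f(3) = -2*(27) - 1*(-29) - 2*(33) = -91; iterating: f(3)=-91, f(4)=213, f(5)=-389, f(6)=747, f(7)=-1531, f(8)=3093, f(9)=-6149, f(10)=12267, f(11)=-24571, f(12)=49173, f(13)=-98309, f(14)=196587, f(15)=-393211, f(16)=786453, f(17)=-1572869, f(18)=3145707; answer 3145707
Step 3: R2 = 3145707; d = -14; remainder = value at the root: 7*(-14)^2 - 3*(-14)^1 - 8 = (1372) + (42) + (-8) = 1406; answer 1406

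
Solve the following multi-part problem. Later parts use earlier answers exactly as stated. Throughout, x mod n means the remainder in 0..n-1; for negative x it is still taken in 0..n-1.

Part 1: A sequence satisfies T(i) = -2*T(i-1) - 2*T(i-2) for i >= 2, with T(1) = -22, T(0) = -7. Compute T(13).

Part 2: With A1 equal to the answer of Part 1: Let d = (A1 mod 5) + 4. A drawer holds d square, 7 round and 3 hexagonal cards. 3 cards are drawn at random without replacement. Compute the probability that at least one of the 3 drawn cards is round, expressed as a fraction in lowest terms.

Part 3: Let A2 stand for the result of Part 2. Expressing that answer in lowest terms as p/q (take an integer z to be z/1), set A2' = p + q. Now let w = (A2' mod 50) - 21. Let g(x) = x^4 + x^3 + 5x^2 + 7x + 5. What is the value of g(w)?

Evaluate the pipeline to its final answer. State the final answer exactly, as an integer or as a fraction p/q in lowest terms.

11575

Part 1: T(2) = -2*(-22) - 2*(-7) = 58; iterating: T(2)=58, T(3)=-72, T(4)=28, T(5)=88, T(6)=-232, T(7)=288, T(8)=-112, T(9)=-352, T(10)=928, T(11)=-1152, T(12)=448, T(13)=1408; answer 1408
Part 2: A1 = 1408; d = 7; total draws C(17,3) = 680; complement C(10,3) = 120; favorable 680 - 120 = 560; P = 14/17; answer 14/17
Part 3: A2 = 14/17; threaded value p + q = 31; w = 10; 1*(10)^4 + 1*(10)^3 + 5*(10)^2 + 7*(10)^1 + 5 = (10000) + (1000) + (500) + (70) + (5) = 11575; answer 11575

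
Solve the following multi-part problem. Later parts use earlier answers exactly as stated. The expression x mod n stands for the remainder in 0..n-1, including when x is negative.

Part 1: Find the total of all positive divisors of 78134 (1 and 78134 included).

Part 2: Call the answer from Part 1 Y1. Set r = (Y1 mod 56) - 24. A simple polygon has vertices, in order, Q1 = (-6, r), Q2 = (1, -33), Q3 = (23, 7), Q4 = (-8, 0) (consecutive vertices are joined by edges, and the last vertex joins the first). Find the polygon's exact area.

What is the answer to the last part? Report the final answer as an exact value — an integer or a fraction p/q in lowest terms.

Part 1: 78134 = 2 * 7 * 5581; sigma = (1 + 2) * (1 + 7) * (1 + 5581) = 3 * 8 * 5582 = 133968; answer 133968
Part 2: Y1 = 133968; r = -8; cross terms: (-6*-33 - 1*-8)=206, (1*7 - 23*-33)=766, (23*0 - -8*7)=56, (-8*-8 - -6*0)=64; twice the area = |1092| = 1092; area = 546; answer 546

546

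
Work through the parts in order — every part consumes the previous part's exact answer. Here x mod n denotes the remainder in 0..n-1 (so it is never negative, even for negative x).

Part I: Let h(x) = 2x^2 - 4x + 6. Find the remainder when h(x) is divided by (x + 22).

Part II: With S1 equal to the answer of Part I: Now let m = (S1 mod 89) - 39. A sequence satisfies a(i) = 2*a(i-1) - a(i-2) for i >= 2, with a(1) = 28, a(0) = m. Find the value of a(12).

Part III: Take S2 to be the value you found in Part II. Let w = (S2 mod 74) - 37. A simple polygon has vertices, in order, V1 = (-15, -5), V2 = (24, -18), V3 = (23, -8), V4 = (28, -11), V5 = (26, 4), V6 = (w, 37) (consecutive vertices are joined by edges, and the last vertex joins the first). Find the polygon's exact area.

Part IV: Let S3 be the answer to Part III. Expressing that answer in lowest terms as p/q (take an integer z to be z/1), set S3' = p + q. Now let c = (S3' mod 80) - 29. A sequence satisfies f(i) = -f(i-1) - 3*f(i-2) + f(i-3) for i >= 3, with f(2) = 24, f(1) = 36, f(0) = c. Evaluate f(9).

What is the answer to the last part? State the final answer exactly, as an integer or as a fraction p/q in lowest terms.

Part I: remainder = value at the root: 2*(-22)^2 - 4*(-22)^1 + 6 = (968) + (88) + (6) = 1062; answer 1062
Part II: S1 = 1062; m = 44; a(2) = 2*(28) - 1*(44) = 12; iterating: a(2)=12, a(3)=-4, a(4)=-20, a(5)=-36, a(6)=-52, a(7)=-68, a(8)=-84, a(9)=-100, a(10)=-116, a(11)=-132, a(12)=-148; answer -148
Part III: S2 = -148; w = -37; cross terms: (-15*-18 - 24*-5)=390, (24*-8 - 23*-18)=222, (23*-11 - 28*-8)=-29, (28*4 - 26*-11)=398, (26*37 - -37*4)=1110, (-37*-5 - -15*37)=740; twice the area = |2831| = 2831; area = 2831/2; answer 2831/2
Part IV: S3 = 2831/2; threaded value p + q = 2833; c = 4; f(3) = -1*(24) - 3*(36) + 1*(4) = -128; iterating: f(3)=-128, f(4)=92, f(5)=316, f(6)=-720, f(7)=-136, f(8)=2612, f(9)=-2924; answer -2924

-2924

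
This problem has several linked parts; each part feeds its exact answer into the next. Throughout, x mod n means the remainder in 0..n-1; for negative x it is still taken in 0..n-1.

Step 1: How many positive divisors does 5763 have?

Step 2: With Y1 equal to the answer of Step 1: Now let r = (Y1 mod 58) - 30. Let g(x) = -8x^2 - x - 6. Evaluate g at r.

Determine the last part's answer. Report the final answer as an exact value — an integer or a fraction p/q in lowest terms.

-3856

Step 1: 5763 = 3 * 17 * 113; number of divisors = (1+1) * (1+1) * (1+1) = 8; answer 8
Step 2: Y1 = 8; r = -22; -8*(-22)^2 - 1*(-22)^1 - 6 = (-3872) + (22) + (-6) = -3856; answer -3856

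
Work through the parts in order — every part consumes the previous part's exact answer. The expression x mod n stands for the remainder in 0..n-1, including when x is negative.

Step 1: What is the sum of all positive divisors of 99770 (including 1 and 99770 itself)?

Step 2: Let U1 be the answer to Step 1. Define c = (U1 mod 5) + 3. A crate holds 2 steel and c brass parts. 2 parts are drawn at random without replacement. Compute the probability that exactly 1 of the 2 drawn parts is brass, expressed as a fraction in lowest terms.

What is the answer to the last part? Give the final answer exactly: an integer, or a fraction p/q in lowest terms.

Step 1: 99770 = 2 * 5 * 11 * 907; sigma = (1 + 2) * (1 + 5) * (1 + 11) * (1 + 907) = 3 * 6 * 12 * 908 = 196128; answer 196128
Step 2: U1 = 196128; c = 6; total draws C(8,2) = 28; favorable C(6,1)*C(2,1) = 12; P = 3/7; answer 3/7

3/7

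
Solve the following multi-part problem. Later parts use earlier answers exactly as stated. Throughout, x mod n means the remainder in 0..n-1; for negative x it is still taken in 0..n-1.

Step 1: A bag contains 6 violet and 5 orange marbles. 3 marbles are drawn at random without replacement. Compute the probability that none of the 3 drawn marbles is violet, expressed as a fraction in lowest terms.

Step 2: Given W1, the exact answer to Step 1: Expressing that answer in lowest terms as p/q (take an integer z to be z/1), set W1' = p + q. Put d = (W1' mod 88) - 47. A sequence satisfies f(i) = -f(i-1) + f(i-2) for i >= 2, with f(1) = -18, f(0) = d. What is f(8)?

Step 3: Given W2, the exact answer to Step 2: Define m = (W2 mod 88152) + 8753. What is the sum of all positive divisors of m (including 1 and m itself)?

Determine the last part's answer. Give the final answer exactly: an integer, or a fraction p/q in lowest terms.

Step 1: total draws C(11,3) = 165; favorable C(5,3) = 10; P = 2/33; answer 2/33
Step 2: W1 = 2/33; threaded value p + q = 35; d = -12; f(2) = -1*(-18) + 1*(-12) = 6; iterating: f(2)=6, f(3)=-24, f(4)=30, f(5)=-54, f(6)=84, f(7)=-138, f(8)=222; answer 222
Step 3: W2 = 222; m = 8975; 8975 = 5^2 * 359; sigma = (1 + 5 + 25) * (1 + 359) = 31 * 360 = 11160; answer 11160

11160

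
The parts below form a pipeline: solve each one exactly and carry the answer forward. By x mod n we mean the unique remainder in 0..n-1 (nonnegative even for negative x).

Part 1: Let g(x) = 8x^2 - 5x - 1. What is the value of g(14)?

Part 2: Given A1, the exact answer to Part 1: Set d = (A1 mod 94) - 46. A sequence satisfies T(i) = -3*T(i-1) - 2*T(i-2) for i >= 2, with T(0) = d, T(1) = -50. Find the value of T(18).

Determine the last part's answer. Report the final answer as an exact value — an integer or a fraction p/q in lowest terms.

2359328

Part 1: 8*(14)^2 - 5*(14)^1 - 1 = (1568) + (-70) + (-1) = 1497; answer 1497
Part 2: A1 = 1497; d = 41; T(2) = -3*(-50) - 2*(41) = 68; iterating: T(2)=68, T(3)=-104, T(4)=176, T(5)=-320, T(6)=608, T(7)=-1184, T(8)=2336, T(9)=-4640, T(10)=9248, T(11)=-18464, T(12)=36896, T(13)=-73760, T(14)=147488, T(15)=-294944, T(16)=589856, T(17)=-1179680, T(18)=2359328; answer 2359328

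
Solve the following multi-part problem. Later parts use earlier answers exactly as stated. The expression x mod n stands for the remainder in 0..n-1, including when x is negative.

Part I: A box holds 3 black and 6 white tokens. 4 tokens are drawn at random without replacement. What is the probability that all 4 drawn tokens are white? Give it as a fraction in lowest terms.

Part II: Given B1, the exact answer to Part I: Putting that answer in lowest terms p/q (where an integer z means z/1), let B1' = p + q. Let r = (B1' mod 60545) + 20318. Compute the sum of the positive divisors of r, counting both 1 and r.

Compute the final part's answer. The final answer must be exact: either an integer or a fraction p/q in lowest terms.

24444

Part I: total draws C(9,4) = 126; favorable C(6,4) = 15; P = 5/42; answer 5/42
Part II: B1 = 5/42; threaded value p + q = 47; r = 20365; 20365 = 5 * 4073; sigma = (1 + 5) * (1 + 4073) = 6 * 4074 = 24444; answer 24444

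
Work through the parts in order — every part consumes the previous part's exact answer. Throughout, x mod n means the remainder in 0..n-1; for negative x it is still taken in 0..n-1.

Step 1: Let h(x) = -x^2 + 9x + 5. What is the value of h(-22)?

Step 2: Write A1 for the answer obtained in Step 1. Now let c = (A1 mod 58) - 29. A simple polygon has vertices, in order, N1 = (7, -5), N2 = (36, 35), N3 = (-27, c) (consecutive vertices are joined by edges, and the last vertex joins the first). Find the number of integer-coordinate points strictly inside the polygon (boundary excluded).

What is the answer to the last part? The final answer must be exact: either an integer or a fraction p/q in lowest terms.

Step 1: -1*(-22)^2 + 9*(-22)^1 + 5 = (-484) + (-198) + (5) = -677; answer -677
Step 2: A1 = -677; c = -10; cross terms: (7*35 - 36*-5)=425, (36*-10 - -27*35)=585, (-27*-5 - 7*-10)=205; twice the area = |1215| = 1215; area = 1215/2; boundary points = 1 + 9 + 1 = 11; strictly interior points = area - boundary/2 + 1 = 603; answer 603

603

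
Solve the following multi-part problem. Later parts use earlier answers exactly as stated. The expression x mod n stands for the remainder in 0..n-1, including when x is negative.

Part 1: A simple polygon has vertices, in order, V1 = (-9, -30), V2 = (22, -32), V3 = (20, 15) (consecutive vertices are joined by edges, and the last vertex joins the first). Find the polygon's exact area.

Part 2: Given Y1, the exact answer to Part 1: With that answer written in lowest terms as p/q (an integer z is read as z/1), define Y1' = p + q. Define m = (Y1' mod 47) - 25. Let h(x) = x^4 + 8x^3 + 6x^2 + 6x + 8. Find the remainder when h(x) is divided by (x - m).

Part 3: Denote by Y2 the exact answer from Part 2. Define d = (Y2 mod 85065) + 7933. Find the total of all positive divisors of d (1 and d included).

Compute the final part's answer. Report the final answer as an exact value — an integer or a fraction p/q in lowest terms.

67152

Part 1: cross terms: (-9*-32 - 22*-30)=948, (22*15 - 20*-32)=970, (20*-30 - -9*15)=-465; twice the area = |1453| = 1453; area = 1453/2; answer 1453/2
Part 2: Y1 = 1453/2; threaded value p + q = 1455; m = 20; remainder = value at the root: 1*(20)^4 + 8*(20)^3 + 6*(20)^2 + 6*(20)^1 + 8 = (160000) + (64000) + (2400) + (120) + (8) = 226528; answer 226528
Part 3: Y2 = 226528; d = 64331; 64331 = 23 * 2797; sigma = (1 + 23) * (1 + 2797) = 24 * 2798 = 67152; answer 67152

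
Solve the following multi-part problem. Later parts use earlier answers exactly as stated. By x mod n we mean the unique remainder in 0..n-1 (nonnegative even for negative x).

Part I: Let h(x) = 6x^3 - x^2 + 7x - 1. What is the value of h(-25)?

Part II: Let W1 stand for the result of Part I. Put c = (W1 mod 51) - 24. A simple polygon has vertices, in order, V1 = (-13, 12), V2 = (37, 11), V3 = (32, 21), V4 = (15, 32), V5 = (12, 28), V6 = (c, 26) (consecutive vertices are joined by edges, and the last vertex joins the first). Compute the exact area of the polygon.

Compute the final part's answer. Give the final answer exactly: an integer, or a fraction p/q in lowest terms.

1569/2

Part I: 6*(-25)^3 - 1*(-25)^2 + 7*(-25)^1 - 1 = (-93750) + (-625) + (-175) + (-1) = -94551; answer -94551
Part II: W1 = -94551; c = -21; cross terms: (-13*11 - 37*12)=-587, (37*21 - 32*11)=425, (32*32 - 15*21)=709, (15*28 - 12*32)=36, (12*26 - -21*28)=900, (-21*12 - -13*26)=86; twice the area = |1569| = 1569; area = 1569/2; answer 1569/2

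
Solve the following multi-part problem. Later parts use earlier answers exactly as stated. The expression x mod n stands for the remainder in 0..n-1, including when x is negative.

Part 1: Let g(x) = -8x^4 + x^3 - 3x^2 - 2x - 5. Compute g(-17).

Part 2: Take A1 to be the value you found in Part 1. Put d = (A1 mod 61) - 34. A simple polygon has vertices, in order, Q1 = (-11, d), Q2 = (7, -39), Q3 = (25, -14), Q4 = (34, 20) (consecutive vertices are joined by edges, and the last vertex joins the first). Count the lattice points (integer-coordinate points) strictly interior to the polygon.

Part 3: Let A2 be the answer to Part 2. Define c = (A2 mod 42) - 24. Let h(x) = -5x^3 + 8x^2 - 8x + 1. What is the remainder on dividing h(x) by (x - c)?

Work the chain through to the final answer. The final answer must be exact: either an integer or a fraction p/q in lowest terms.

Part 1: -8*(-17)^4 + 1*(-17)^3 - 3*(-17)^2 - 2*(-17)^1 - 5 = (-668168) + (-4913) + (-867) + (34) + (-5) = -673919; answer -673919
Part 2: A1 = -673919; d = -25; cross terms: (-11*-39 - 7*-25)=604, (7*-14 - 25*-39)=877, (25*20 - 34*-14)=976, (34*-25 - -11*20)=-630; twice the area = |1827| = 1827; area = 1827/2; boundary points = 2 + 1 + 1 + 45 = 49; strictly interior points = area - boundary/2 + 1 = 890; answer 890
Part 3: A2 = 890; c = -16; remainder = value at the root: -5*(-16)^3 + 8*(-16)^2 - 8*(-16)^1 + 1 = (20480) + (2048) + (128) + (1) = 22657; answer 22657

22657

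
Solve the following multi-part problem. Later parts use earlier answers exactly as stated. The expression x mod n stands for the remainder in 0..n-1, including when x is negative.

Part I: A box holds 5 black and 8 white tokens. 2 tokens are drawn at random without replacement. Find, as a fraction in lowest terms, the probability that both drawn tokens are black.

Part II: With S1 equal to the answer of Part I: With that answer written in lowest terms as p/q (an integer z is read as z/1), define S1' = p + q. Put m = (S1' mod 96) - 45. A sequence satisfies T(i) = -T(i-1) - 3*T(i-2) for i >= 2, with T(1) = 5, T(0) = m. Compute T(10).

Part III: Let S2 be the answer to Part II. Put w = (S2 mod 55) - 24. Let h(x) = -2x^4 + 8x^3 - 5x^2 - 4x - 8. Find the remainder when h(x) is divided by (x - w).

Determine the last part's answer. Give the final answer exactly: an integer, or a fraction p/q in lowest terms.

Part I: total draws C(13,2) = 78; favorable C(5,2) = 10; P = 5/39; answer 5/39
Part II: S1 = 5/39; threaded value p + q = 44; m = -1; T(2) = -1*(5) - 3*(-1) = -2; iterating: T(2)=-2, T(3)=-13, T(4)=19, T(5)=20, T(6)=-77, T(7)=17, T(8)=214, T(9)=-265, T(10)=-377; answer -377
Part III: S2 = -377; w = -16; remainder = value at the root: -2*(-16)^4 + 8*(-16)^3 - 5*(-16)^2 - 4*(-16)^1 - 8 = (-131072) + (-32768) + (-1280) + (64) + (-8) = -165064; answer -165064

-165064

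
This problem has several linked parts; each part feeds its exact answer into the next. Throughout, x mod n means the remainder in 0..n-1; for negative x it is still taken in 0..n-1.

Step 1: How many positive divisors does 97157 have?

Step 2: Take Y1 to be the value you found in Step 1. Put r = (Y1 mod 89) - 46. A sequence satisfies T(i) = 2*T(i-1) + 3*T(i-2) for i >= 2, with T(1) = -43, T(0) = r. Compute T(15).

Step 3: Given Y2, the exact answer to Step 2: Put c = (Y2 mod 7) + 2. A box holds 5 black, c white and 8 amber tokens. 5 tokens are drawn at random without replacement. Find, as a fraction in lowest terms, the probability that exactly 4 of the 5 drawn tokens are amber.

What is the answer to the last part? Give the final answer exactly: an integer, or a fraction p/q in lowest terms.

45/442

Step 1: 97157 is prime, so its only divisors are 1 and 97157; count = 2; answer 2
Step 2: Y1 = 2; r = -44; T(2) = 2*(-43) + 3*(-44) = -218; iterating: T(2)=-218, T(3)=-565, T(4)=-1784, T(5)=-5263, T(6)=-15878, T(7)=-47545, T(8)=-142724, T(9)=-428083, T(10)=-1284338, T(11)=-3852925, T(12)=-11558864, T(13)=-34676503, T(14)=-104029598, T(15)=-312088705; answer -312088705
Step 3: Y2 = -312088705; c = 4; total draws C(17,5) = 6188; favorable C(8,4)*C(9,1) = 630; P = 45/442; answer 45/442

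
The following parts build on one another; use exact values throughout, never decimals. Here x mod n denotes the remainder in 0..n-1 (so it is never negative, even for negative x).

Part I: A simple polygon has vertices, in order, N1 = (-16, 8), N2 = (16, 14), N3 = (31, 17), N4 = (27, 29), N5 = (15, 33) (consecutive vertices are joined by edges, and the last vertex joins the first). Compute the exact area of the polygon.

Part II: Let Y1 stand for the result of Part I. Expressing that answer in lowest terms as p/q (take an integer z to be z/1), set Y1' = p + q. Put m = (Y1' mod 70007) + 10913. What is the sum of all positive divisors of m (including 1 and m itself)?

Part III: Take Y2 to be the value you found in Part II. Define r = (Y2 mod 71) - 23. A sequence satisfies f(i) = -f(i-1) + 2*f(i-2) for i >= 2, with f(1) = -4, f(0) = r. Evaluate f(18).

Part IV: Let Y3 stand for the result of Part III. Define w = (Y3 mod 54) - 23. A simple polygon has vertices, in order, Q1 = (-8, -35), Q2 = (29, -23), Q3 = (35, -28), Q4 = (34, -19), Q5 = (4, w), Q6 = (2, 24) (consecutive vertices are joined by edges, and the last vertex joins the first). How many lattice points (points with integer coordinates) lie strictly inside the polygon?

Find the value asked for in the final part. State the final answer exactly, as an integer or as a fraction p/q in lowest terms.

1028

Part I: cross terms: (-16*14 - 16*8)=-352, (16*17 - 31*14)=-162, (31*29 - 27*17)=440, (27*33 - 15*29)=456, (15*8 - -16*33)=648; twice the area = |1030| = 1030; area = 515; answer 515
Part II: Y1 = 515; threaded value p + q = 516; m = 11429; 11429 = 11 * 1039; sigma = (1 + 11) * (1 + 1039) = 12 * 1040 = 12480; answer 12480
Part III: Y2 = 12480; r = 32; f(2) = -1*(-4) + 2*(32) = 68; iterating: f(2)=68, f(3)=-76, f(4)=212, f(5)=-364, f(6)=788, f(7)=-1516, f(8)=3092, f(9)=-6124, f(10)=12308, f(11)=-24556, f(12)=49172, f(13)=-98284, f(14)=196628, f(15)=-393196, f(16)=786452, f(17)=-1572844, f(18)=3145748; answer 3145748
Part IV: Y3 = 3145748; w = 9; cross terms: (-8*-23 - 29*-35)=1199, (29*-28 - 35*-23)=-7, (35*-19 - 34*-28)=287, (34*9 - 4*-19)=382, (4*24 - 2*9)=78, (2*-35 - -8*24)=122; twice the area = |2061| = 2061; area = 2061/2; boundary points = 1 + 1 + 1 + 2 + 1 + 1 = 7; strictly interior points = area - boundary/2 + 1 = 1028; answer 1028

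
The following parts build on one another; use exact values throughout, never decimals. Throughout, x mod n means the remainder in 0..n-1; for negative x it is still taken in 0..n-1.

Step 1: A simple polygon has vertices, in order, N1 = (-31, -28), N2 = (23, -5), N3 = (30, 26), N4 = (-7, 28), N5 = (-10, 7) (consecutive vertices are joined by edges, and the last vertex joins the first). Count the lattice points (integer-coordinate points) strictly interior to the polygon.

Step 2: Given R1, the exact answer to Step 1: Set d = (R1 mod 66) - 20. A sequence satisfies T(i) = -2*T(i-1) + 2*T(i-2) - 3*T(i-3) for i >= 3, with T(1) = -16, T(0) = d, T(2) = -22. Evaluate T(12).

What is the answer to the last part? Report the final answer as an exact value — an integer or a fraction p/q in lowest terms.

1349079

Step 1: cross terms: (-31*-5 - 23*-28)=799, (23*26 - 30*-5)=748, (30*28 - -7*26)=1022, (-7*7 - -10*28)=231, (-10*-28 - -31*7)=497; twice the area = |3297| = 3297; area = 3297/2; boundary points = 1 + 1 + 1 + 3 + 7 = 13; strictly interior points = area - boundary/2 + 1 = 1643; answer 1643
Step 2: R1 = 1643; d = 39; T(3) = -2*(-22) + 2*(-16) - 3*(39) = -105; iterating: T(3)=-105, T(4)=214, T(5)=-572, T(6)=1887, T(7)=-5560, T(8)=16610, T(9)=-50001, T(10)=149902, T(11)=-449636, T(12)=1349079; answer 1349079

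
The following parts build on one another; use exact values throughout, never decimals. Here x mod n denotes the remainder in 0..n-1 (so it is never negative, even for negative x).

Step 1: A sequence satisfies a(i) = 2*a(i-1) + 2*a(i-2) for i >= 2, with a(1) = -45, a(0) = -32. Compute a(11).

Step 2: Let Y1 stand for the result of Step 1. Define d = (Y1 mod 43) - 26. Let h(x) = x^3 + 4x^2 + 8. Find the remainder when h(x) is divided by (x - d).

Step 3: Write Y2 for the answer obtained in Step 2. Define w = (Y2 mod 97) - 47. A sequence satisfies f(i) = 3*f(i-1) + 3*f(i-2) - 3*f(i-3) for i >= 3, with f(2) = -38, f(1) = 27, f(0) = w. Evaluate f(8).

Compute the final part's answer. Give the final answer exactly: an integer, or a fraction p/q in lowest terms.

Step 1: a(2) = 2*(-45) + 2*(-32) = -154; iterating: a(2)=-154, a(3)=-398, a(4)=-1104, a(5)=-3004, a(6)=-8216, a(7)=-22440, a(8)=-61312, a(9)=-167504, a(10)=-457632, a(11)=-1250272; answer -1250272
Step 2: Y1 = -1250272; d = 13; remainder = value at the root: 1*(13)^3 + 4*(13)^2 + 8 = (2197) + (676) + (8) = 2881; answer 2881
Step 3: Y2 = 2881; w = 21; f(3) = 3*(-38) + 3*(27) - 3*(21) = -96; iterating: f(3)=-96, f(4)=-483, f(5)=-1623, f(6)=-6030, f(7)=-21510, f(8)=-77751; answer -77751

-77751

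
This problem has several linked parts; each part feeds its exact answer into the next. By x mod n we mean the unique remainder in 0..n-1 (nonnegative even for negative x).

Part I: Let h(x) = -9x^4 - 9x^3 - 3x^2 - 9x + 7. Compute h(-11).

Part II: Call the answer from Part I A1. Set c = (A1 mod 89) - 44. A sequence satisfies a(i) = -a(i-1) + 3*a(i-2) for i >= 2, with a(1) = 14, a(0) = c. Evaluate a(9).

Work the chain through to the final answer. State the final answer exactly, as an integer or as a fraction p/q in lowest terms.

26642

Part I: -9*(-11)^4 - 9*(-11)^3 - 3*(-11)^2 - 9*(-11)^1 + 7 = (-131769) + (11979) + (-363) + (99) + (7) = -120047; answer -120047
Part II: A1 = -120047; c = -30; a(2) = -1*(14) + 3*(-30) = -104; iterating: a(2)=-104, a(3)=146, a(4)=-458, a(5)=896, a(6)=-2270, a(7)=4958, a(8)=-11768, a(9)=26642; answer 26642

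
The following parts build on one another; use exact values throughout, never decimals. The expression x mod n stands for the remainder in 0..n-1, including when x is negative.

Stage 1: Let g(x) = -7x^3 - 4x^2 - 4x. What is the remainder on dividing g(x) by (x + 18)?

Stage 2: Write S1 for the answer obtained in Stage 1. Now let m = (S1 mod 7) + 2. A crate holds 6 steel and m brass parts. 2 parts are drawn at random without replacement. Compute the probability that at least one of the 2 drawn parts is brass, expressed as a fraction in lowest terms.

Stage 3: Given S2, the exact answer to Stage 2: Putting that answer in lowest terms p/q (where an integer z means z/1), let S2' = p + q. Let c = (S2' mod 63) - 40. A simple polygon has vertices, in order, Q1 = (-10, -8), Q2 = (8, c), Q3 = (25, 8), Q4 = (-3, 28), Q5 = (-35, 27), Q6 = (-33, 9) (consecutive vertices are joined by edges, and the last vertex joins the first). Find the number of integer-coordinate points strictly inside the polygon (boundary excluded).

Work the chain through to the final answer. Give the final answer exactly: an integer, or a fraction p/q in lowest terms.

1704

Stage 1: remainder = value at the root: -7*(-18)^3 - 4*(-18)^2 - 4*(-18)^1 = (40824) + (-1296) + (72) = 39600; answer 39600
Stage 2: S1 = 39600; m = 3; total draws C(9,2) = 36; complement C(6,2) = 15; favorable 36 - 15 = 21; P = 7/12; answer 7/12
Stage 3: S2 = 7/12; threaded value p + q = 19; c = -21; cross terms: (-10*-21 - 8*-8)=274, (8*8 - 25*-21)=589, (25*28 - -3*8)=724, (-3*27 - -35*28)=899, (-35*9 - -33*27)=576, (-33*-8 - -10*9)=354; twice the area = |3416| = 3416; area = 1708; boundary points = 1 + 1 + 4 + 1 + 2 + 1 = 10; strictly interior points = area - boundary/2 + 1 = 1704; answer 1704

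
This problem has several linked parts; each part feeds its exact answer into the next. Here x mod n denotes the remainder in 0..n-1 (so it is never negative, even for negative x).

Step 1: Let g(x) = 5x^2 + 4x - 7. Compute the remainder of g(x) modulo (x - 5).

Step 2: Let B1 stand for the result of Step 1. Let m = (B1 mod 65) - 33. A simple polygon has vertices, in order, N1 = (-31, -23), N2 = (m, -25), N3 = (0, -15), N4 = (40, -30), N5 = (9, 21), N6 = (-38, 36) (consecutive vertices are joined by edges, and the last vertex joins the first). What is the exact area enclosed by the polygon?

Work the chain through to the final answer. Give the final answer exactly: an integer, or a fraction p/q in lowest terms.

Step 1: remainder = value at the root: 5*(5)^2 + 4*(5)^1 - 7 = (125) + (20) + (-7) = 138; answer 138
Step 2: B1 = 138; m = -25; cross terms: (-31*-25 - -25*-23)=200, (-25*-15 - 0*-25)=375, (0*-30 - 40*-15)=600, (40*21 - 9*-30)=1110, (9*36 - -38*21)=1122, (-38*-23 - -31*36)=1990; twice the area = |5397| = 5397; area = 5397/2; answer 5397/2

5397/2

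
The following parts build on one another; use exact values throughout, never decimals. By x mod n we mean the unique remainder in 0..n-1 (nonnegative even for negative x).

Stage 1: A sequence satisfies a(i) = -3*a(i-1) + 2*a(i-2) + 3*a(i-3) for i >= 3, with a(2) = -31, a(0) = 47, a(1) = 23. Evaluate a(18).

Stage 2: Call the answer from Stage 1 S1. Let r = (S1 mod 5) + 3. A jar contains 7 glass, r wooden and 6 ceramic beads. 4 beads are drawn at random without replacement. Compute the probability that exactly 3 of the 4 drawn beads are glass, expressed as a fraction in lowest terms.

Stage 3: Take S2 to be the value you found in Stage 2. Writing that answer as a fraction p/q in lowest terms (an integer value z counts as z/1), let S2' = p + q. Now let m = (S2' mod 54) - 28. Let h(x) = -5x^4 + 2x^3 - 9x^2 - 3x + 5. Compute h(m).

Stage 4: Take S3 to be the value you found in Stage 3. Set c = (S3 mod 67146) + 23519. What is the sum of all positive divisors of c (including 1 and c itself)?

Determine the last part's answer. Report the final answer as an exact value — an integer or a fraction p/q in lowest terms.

Stage 1: a(3) = -3*(-31) + 2*(23) + 3*(47) = 280; iterating: a(3)=280, a(4)=-833, a(5)=2966, a(6)=-9724, a(7)=32605, a(8)=-108365, a(9)=361133, a(10)=-1202314, a(11)=4004113, a(12)=-13333568, a(13)=44401988, a(14)=-147860761, a(15)=492385555, a(16)=-1639672223, a(17)=5460205496, a(18)=-18182804269; answer -18182804269
Stage 2: S1 = -18182804269; r = 4; total draws C(17,4) = 2380; favorable C(7,3)*C(10,1) = 350; P = 5/34; answer 5/34
Stage 3: S2 = 5/34; threaded value p + q = 39; m = 11; -5*(11)^4 + 2*(11)^3 - 9*(11)^2 - 3*(11)^1 + 5 = (-73205) + (2662) + (-1089) + (-33) + (5) = -71660; answer -71660
Stage 4: S3 = -71660; c = 86151; 86151 = 3 * 13 * 47^2; sigma = (1 + 3) * (1 + 13) * (1 + 47 + 2209) = 4 * 14 * 2257 = 126392; answer 126392

126392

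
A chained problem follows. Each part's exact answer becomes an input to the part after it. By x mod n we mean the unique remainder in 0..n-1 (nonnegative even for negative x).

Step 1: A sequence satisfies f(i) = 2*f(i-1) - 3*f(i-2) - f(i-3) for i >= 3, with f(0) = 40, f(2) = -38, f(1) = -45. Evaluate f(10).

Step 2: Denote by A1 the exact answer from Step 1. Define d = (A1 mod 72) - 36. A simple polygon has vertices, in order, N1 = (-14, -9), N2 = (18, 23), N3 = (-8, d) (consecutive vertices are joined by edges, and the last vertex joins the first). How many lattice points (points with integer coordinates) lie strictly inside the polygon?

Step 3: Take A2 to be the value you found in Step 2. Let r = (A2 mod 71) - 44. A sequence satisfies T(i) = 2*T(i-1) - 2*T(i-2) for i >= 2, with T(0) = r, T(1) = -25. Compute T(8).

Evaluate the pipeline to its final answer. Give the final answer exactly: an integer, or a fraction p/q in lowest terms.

Step 1: f(3) = 2*(-38) - 3*(-45) - 1*(40) = 19; iterating: f(3)=19, f(4)=197, f(5)=375, f(6)=140, f(7)=-1042, f(8)=-2879, f(9)=-2772, f(10)=4135; answer 4135
Step 2: A1 = 4135; d = -5; cross terms: (-14*23 - 18*-9)=-160, (18*-5 - -8*23)=94, (-8*-9 - -14*-5)=2; twice the area = |-64| = 64; area = 32; boundary points = 32 + 2 + 2 = 36; strictly interior points = area - boundary/2 + 1 = 15; answer 15
Step 3: A2 = 15; r = -29; T(2) = 2*(-25) - 2*(-29) = 8; iterating: T(2)=8, T(3)=66, T(4)=116, T(5)=100, T(6)=-32, T(7)=-264, T(8)=-464; answer -464

-464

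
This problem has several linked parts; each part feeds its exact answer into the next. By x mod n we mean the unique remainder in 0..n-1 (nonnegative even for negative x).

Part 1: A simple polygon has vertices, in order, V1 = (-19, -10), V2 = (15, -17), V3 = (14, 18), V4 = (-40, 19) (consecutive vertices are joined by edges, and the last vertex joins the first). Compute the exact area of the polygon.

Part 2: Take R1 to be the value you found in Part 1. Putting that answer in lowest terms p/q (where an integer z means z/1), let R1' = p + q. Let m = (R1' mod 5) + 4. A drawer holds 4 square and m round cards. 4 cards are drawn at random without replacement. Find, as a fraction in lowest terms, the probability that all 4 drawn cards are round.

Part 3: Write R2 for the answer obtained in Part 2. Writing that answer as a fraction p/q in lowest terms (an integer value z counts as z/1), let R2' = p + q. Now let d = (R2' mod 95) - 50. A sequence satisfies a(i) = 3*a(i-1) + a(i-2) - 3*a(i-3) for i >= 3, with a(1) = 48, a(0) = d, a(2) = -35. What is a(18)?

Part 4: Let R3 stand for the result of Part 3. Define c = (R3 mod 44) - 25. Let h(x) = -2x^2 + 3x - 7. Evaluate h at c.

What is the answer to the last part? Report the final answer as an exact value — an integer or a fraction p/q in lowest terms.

-259

Part 1: cross terms: (-19*-17 - 15*-10)=473, (15*18 - 14*-17)=508, (14*19 - -40*18)=986, (-40*-10 - -19*19)=761; twice the area = |2728| = 2728; area = 1364; answer 1364
Part 2: R1 = 1364; threaded value p + q = 1365; m = 4; total draws C(8,4) = 70; favorable C(4,4) = 1; P = 1/70; answer 1/70
Part 3: R2 = 1/70; threaded value p + q = 71; d = 21; a(3) = 3*(-35) + 1*(48) - 3*(21) = -120; iterating: a(3)=-120, a(4)=-539, a(5)=-1632, a(6)=-5075, a(7)=-15240, a(8)=-45899, a(9)=-137712, a(10)=-413315, a(11)=-1239960, a(12)=-3720059, a(13)=-11160192, a(14)=-33480755, a(15)=-100442280, a(16)=-301327019, a(17)=-903981072, a(18)=-2711943395; answer -2711943395
Part 4: R3 = -2711943395; c = 12; -2*(12)^2 + 3*(12)^1 - 7 = (-288) + (36) + (-7) = -259; answer -259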